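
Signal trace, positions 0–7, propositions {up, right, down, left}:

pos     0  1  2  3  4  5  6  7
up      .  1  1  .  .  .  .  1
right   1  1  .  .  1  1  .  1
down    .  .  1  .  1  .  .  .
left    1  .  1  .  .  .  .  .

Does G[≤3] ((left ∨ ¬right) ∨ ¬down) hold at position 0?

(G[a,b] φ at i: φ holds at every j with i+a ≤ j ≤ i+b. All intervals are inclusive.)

Yes

Check ((left ∨ ¬right) ∨ ¬down) at every j in [0,3]:
  j=0: true
  j=1: true
  j=2: true
  j=3: true
All positions satisfy it → formula holds.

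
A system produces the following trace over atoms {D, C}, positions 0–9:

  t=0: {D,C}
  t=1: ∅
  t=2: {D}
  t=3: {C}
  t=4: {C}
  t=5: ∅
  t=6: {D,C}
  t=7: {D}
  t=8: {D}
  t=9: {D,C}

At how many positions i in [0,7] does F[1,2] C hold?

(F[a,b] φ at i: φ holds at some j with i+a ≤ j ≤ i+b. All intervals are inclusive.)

Evaluate at each i in [0,7]:
  i=0: ✗ (none in [1,2])
  i=1: ✓ (witness j=3)
  i=2: ✓ (witness j=3)
  i=3: ✓ (witness j=4)
  i=4: ✓ (witness j=6)
  i=5: ✓ (witness j=6)
  i=6: ✗ (none in [7,8])
  i=7: ✓ (witness j=9)
Positions where it holds: {1, 2, 3, 4, 5, 7} → 6.

6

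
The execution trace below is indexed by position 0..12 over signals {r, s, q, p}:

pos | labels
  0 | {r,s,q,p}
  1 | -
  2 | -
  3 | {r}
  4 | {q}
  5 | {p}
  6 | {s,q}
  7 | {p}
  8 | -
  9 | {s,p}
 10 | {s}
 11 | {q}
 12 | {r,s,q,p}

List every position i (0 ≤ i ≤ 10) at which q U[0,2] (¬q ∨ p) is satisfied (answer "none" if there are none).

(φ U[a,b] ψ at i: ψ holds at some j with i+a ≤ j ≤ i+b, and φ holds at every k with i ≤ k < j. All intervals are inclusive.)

0, 1, 2, 3, 4, 5, 6, 7, 8, 9, 10

Evaluate at each i in [0,10]:
  i=0: ✓ (rhs at j=0)
  i=1: ✓ (rhs at j=1)
  i=2: ✓ (rhs at j=2)
  i=3: ✓ (rhs at j=3)
  i=4: ✓ (rhs at j=5; lhs holds on [4,4])
  i=5: ✓ (rhs at j=5)
  i=6: ✓ (rhs at j=7; lhs holds on [6,6])
  i=7: ✓ (rhs at j=7)
  i=8: ✓ (rhs at j=8)
  i=9: ✓ (rhs at j=9)
  i=10: ✓ (rhs at j=10)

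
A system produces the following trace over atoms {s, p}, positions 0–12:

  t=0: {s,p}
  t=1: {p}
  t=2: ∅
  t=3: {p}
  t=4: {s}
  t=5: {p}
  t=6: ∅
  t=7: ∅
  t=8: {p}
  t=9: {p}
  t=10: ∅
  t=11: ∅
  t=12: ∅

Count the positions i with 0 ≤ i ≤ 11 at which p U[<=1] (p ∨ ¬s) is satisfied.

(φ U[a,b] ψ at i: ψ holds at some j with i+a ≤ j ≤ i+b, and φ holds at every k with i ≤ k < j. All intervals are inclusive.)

Evaluate at each i in [0,11]:
  i=0: ✓ (rhs at j=0)
  i=1: ✓ (rhs at j=1)
  i=2: ✓ (rhs at j=2)
  i=3: ✓ (rhs at j=3)
  i=4: ✗ (lhs fails at k=4 before rhs at j=5)
  i=5: ✓ (rhs at j=5)
  i=6: ✓ (rhs at j=6)
  i=7: ✓ (rhs at j=7)
  i=8: ✓ (rhs at j=8)
  i=9: ✓ (rhs at j=9)
  i=10: ✓ (rhs at j=10)
  i=11: ✓ (rhs at j=11)
Positions where it holds: {0, 1, 2, 3, 5, 6, 7, 8, 9, 10, 11} → 11.

11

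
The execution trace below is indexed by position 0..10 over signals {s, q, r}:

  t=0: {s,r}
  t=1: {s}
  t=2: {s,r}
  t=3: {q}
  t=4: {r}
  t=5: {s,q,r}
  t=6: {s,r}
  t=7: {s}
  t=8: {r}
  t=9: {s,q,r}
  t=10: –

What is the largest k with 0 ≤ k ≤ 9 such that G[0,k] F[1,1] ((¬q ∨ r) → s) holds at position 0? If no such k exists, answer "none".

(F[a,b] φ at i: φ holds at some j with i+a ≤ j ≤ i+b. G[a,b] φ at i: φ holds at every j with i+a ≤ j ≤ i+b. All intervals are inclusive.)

F[1,1] ((¬q ∨ r) → s) must hold from j=0 onward; find where it first fails.
  j=0: holds
  j=1: holds
  j=2: holds
  j=3: fails
Holds on [0,2], so largest k = 2.

2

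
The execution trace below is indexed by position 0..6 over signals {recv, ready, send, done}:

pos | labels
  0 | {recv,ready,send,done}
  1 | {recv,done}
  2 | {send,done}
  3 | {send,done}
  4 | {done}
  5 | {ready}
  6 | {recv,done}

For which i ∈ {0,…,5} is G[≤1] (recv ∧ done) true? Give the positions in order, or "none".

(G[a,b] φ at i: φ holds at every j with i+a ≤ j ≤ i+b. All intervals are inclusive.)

0

Evaluate at each i in [0,5]:
  i=0: ✓ (all of [0,1])
  i=1: ✗ (fails at j=2)
  i=2: ✗ (fails at j=2)
  i=3: ✗ (fails at j=3)
  i=4: ✗ (fails at j=4)
  i=5: ✗ (fails at j=5)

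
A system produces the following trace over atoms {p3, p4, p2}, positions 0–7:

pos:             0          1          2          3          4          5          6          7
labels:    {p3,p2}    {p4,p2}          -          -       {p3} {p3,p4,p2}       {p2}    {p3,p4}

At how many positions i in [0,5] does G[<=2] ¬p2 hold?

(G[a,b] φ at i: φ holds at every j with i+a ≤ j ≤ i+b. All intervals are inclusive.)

1

Evaluate at each i in [0,5]:
  i=0: ✗ (fails at j=0)
  i=1: ✗ (fails at j=1)
  i=2: ✓ (all of [2,4])
  i=3: ✗ (fails at j=5)
  i=4: ✗ (fails at j=5)
  i=5: ✗ (fails at j=5)
Positions where it holds: {2} → 1.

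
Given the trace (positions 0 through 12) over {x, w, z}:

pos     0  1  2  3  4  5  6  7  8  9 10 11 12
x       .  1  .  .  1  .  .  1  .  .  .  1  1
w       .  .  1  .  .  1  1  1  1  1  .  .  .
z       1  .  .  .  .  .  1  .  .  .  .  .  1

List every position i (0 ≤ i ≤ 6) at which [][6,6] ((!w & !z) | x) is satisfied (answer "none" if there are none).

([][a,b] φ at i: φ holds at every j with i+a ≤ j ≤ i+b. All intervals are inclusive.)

1, 4, 5, 6

Evaluate at each i in [0,6]:
  i=0: ✗ (fails at j=6)
  i=1: ✓ (all of [7,7])
  i=2: ✗ (fails at j=8)
  i=3: ✗ (fails at j=9)
  i=4: ✓ (all of [10,10])
  i=5: ✓ (all of [11,11])
  i=6: ✓ (all of [12,12])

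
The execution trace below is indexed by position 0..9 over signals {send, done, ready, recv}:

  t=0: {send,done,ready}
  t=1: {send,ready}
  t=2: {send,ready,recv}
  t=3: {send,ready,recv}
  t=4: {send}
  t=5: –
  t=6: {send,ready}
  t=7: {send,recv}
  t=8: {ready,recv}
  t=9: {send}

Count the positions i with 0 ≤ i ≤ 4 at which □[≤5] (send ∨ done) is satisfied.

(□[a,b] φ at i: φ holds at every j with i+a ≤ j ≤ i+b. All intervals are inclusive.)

Evaluate at each i in [0,4]:
  i=0: ✗ (fails at j=5)
  i=1: ✗ (fails at j=5)
  i=2: ✗ (fails at j=5)
  i=3: ✗ (fails at j=5)
  i=4: ✗ (fails at j=5)
Positions where it holds: {} → 0.

0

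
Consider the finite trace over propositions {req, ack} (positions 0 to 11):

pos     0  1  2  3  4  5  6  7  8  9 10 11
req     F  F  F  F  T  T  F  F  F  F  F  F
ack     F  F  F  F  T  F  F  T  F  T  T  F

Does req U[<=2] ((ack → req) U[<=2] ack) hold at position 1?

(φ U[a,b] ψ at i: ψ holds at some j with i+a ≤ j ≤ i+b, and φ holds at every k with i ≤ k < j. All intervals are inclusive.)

No

Need some j in [1,3] with ((ack → req) U[<=2] ack), and req at every k in [1,j-1].
  j=1: ((ack → req) U[<=2] ack) — fails.
  j=2: ((ack → req) U[<=2] ack) holds, but req fails at k=1 → not this j.
  j=3: ((ack → req) U[<=2] ack) holds, but req fails at k=1 → not this j.
No j in the window works → until fails.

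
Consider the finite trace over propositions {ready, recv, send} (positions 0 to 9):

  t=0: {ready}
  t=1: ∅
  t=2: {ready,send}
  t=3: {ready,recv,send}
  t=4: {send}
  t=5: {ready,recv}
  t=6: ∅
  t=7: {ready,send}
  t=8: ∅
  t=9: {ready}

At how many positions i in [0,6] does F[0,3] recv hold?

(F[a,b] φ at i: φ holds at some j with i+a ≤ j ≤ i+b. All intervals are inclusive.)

Evaluate at each i in [0,6]:
  i=0: ✓ (witness j=3)
  i=1: ✓ (witness j=3)
  i=2: ✓ (witness j=3)
  i=3: ✓ (witness j=3)
  i=4: ✓ (witness j=5)
  i=5: ✓ (witness j=5)
  i=6: ✗ (none in [6,9])
Positions where it holds: {0, 1, 2, 3, 4, 5} → 6.

6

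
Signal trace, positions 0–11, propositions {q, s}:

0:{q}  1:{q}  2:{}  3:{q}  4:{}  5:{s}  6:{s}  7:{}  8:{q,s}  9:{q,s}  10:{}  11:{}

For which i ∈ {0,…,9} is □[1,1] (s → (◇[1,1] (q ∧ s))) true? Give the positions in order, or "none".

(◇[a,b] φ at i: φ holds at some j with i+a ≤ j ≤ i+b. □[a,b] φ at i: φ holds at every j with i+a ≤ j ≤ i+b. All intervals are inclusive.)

0, 1, 2, 3, 6, 7, 9

Evaluate at each i in [0,9]:
  i=0: ✓ (all of [1,1])
  i=1: ✓ (all of [2,2])
  i=2: ✓ (all of [3,3])
  i=3: ✓ (all of [4,4])
  i=4: ✗ (fails at j=5)
  i=5: ✗ (fails at j=6)
  i=6: ✓ (all of [7,7])
  i=7: ✓ (all of [8,8])
  i=8: ✗ (fails at j=9)
  i=9: ✓ (all of [10,10])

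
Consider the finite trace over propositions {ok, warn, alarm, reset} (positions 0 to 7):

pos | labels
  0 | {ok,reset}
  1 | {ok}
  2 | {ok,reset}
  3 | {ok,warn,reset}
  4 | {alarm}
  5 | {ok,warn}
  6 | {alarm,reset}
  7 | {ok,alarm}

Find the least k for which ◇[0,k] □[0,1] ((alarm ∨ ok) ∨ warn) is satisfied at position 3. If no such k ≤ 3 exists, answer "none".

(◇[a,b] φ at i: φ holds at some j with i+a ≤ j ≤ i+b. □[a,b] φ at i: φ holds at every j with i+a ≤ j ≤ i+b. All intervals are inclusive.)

0

Scan j = 3,4,… for □[0,1] ((alarm ∨ ok) ∨ warn):
  j=3: holds
First hit at j=3, so smallest k = 3-3 = 0.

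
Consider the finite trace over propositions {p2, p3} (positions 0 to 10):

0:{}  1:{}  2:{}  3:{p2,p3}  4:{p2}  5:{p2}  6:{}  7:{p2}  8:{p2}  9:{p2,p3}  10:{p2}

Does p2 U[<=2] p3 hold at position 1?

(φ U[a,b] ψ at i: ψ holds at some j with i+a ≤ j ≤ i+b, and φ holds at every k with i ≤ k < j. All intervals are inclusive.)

Need some j in [1,3] with p3, and p2 at every k in [1,j-1].
  j=1: p3 false.
  j=2: p3 false.
  j=3: p3 holds, but p2 fails at k=1 → not this j.
No j in the window works → until fails.

Does not hold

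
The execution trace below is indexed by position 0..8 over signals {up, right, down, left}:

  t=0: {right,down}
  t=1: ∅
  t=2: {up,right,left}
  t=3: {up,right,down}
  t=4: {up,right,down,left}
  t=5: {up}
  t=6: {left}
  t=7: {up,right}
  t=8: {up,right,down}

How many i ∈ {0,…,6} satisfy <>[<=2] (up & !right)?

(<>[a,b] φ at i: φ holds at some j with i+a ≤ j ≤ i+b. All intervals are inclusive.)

Evaluate at each i in [0,6]:
  i=0: ✗ (none in [0,2])
  i=1: ✗ (none in [1,3])
  i=2: ✗ (none in [2,4])
  i=3: ✓ (witness j=5)
  i=4: ✓ (witness j=5)
  i=5: ✓ (witness j=5)
  i=6: ✗ (none in [6,8])
Positions where it holds: {3, 4, 5} → 3.

3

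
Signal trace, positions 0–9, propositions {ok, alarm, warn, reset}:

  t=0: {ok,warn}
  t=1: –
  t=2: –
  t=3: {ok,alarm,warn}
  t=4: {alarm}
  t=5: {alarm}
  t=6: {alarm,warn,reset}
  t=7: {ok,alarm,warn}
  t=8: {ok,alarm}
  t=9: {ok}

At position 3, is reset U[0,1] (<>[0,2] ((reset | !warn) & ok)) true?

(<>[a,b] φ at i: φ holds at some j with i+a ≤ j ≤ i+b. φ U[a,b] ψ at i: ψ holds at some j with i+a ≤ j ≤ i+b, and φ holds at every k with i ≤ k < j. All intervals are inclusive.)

No

Need some j in [3,4] with <>[0,2] ((reset | !warn) & ok), and reset at every k in [3,j-1].
  j=3: <>[0,2] ((reset | !warn) & ok) — fails (none in [3,5]).
  j=4: <>[0,2] ((reset | !warn) & ok) — fails (none in [4,6]).
No j in the window works → until fails.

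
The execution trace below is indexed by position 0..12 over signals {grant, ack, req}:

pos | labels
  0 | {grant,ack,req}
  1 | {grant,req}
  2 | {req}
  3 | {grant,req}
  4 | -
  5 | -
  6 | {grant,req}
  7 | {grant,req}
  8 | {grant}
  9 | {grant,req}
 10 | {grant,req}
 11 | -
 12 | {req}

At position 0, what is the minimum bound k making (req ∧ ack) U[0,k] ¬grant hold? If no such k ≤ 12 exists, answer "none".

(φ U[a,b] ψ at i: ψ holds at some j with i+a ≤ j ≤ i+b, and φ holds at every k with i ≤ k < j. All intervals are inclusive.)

none

Need earliest j ≥ 0 with ¬grant, and (req ∧ ack) at every k in [0,j-1].
  j=0: rhs fails.
  j=1: rhs fails.
  j=2: rhs holds but lhs fails at k=1.
  j=3: rhs fails.
  j=4: rhs holds but lhs fails at k=1.
  j=5: rhs holds but lhs fails at k=1.
  j=6: rhs fails.
  j=7: rhs fails.
  j=8: rhs fails.
  j=9: rhs fails.
  j=10: rhs fails.
  j=11: rhs holds but lhs fails at k=1.
  j=12: rhs holds but lhs fails at k=1.
No witness within the range → none.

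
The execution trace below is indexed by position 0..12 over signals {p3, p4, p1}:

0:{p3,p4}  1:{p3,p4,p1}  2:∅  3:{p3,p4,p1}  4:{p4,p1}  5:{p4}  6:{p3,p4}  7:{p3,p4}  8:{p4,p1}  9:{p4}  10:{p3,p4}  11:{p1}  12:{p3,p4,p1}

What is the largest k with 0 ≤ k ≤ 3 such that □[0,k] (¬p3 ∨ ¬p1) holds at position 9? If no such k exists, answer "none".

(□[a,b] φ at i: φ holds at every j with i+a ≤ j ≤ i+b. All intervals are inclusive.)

(¬p3 ∨ ¬p1) must hold from j=9 onward; find where it first fails.
  j=9: holds
  j=10: holds
  j=11: holds
  j=12: fails
Holds on [9,11], so largest k = 2.

2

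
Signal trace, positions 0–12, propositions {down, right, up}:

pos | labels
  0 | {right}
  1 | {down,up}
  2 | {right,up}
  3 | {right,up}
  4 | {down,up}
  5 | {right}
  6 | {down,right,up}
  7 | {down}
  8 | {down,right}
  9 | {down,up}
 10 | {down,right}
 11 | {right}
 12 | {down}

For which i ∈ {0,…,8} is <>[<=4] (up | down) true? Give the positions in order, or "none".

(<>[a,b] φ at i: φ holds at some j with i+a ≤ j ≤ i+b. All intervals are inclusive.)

Evaluate at each i in [0,8]:
  i=0: ✓ (witness j=1)
  i=1: ✓ (witness j=1)
  i=2: ✓ (witness j=2)
  i=3: ✓ (witness j=3)
  i=4: ✓ (witness j=4)
  i=5: ✓ (witness j=6)
  i=6: ✓ (witness j=6)
  i=7: ✓ (witness j=7)
  i=8: ✓ (witness j=8)

0, 1, 2, 3, 4, 5, 6, 7, 8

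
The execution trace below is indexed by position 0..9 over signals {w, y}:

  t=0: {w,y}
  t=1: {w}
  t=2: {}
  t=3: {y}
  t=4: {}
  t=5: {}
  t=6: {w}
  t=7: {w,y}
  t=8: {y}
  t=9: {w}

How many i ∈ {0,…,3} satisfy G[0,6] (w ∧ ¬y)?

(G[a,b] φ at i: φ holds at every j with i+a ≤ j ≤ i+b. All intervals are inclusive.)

0

Evaluate at each i in [0,3]:
  i=0: ✗ (fails at j=0)
  i=1: ✗ (fails at j=2)
  i=2: ✗ (fails at j=2)
  i=3: ✗ (fails at j=3)
Positions where it holds: {} → 0.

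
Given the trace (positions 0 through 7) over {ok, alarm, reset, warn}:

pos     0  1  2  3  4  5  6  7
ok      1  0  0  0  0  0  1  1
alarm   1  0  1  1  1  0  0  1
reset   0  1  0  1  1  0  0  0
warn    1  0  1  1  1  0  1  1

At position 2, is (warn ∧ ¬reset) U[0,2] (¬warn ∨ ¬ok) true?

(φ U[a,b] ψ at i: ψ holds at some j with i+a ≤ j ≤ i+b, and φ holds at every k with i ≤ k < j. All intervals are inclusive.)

Yes

Need some j in [2,4] with (¬warn ∨ ¬ok), and (warn ∧ ¬reset) at every k in [2,j-1].
  j=2: (¬warn ∨ ¬ok) holds; no prefix to check → satisfied.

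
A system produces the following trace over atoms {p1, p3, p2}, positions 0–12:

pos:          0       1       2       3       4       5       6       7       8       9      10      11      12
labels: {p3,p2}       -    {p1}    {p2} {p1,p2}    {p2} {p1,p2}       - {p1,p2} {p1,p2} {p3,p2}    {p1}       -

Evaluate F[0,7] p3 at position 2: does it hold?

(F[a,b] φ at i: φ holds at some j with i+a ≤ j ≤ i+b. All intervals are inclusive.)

Check p3 at each j in [2,9]:
  j=2: false
  j=3: false
  j=4: false
  j=5: false
  j=6: false
  j=7: false
  j=8: false
  j=9: false
No position in the window satisfies it → formula fails.

No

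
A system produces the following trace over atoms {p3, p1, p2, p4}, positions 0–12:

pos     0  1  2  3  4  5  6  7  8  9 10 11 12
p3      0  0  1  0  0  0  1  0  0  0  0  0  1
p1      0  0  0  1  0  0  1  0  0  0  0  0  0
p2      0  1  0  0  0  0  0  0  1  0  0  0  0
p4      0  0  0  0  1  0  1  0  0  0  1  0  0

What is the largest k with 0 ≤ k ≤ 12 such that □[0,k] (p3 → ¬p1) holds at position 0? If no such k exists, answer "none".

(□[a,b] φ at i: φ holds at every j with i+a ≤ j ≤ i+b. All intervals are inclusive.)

(p3 → ¬p1) must hold from j=0 onward; find where it first fails.
  j=0: holds
  j=1: holds
  j=2: holds
  j=3: holds
  j=4: holds
  j=5: holds
  j=6: fails
Holds on [0,5], so largest k = 5.

5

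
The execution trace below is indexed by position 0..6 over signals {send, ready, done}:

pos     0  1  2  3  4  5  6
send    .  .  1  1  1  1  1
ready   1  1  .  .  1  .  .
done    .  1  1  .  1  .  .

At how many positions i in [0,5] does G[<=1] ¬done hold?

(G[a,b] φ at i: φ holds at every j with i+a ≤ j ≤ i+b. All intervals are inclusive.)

Evaluate at each i in [0,5]:
  i=0: ✗ (fails at j=1)
  i=1: ✗ (fails at j=1)
  i=2: ✗ (fails at j=2)
  i=3: ✗ (fails at j=4)
  i=4: ✗ (fails at j=4)
  i=5: ✓ (all of [5,6])
Positions where it holds: {5} → 1.

1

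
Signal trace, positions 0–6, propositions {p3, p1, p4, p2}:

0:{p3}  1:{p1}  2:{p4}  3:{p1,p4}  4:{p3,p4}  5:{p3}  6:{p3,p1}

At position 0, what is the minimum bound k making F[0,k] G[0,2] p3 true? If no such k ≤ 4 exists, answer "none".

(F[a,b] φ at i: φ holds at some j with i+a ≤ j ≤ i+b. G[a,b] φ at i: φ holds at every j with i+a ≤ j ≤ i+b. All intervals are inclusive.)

Scan j = 0,1,… for G[0,2] p3:
  j=0: fails
  j=1: fails
  j=2: fails
  j=3: fails
  j=4: holds
First hit at j=4, so smallest k = 4-0 = 4.

4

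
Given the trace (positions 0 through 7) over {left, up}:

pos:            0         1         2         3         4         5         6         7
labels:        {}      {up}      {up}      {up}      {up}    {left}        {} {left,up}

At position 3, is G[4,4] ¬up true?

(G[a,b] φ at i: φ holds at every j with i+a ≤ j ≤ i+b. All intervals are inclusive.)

False

Check ¬up at every j in [7,7]:
  j=7: false
Fails at j=7 → formula fails.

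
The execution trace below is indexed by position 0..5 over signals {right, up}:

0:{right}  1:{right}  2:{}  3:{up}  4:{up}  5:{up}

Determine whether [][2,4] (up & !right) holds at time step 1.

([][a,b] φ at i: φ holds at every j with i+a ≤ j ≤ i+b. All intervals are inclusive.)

Check (up & !right) at every j in [3,5]:
  j=3: true
  j=4: true
  j=5: true
All positions satisfy it → formula holds.

True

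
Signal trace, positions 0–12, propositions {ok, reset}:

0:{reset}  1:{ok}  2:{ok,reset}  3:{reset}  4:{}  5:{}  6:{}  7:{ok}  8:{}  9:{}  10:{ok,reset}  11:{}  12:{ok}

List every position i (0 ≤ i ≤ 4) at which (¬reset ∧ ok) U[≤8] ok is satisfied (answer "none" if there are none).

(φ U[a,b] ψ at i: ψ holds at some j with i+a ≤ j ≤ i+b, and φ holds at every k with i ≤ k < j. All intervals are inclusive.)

Evaluate at each i in [0,4]:
  i=0: ✗ (lhs fails at k=0 before rhs at j=1)
  i=1: ✓ (rhs at j=1)
  i=2: ✓ (rhs at j=2)
  i=3: ✗ (lhs fails at k=3 before rhs at j=7)
  i=4: ✗ (lhs fails at k=4 before rhs at j=7)

1, 2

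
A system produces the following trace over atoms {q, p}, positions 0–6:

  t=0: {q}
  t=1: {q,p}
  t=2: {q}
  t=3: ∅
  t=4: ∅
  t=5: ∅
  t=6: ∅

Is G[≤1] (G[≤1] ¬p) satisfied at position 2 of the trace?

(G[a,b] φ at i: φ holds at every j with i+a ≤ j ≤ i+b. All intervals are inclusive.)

Check G[≤1] ¬p at every j in [2,3]:
  j=2: holds on [2,3]
  j=3: holds on [3,4]
All positions satisfy it → formula holds.

True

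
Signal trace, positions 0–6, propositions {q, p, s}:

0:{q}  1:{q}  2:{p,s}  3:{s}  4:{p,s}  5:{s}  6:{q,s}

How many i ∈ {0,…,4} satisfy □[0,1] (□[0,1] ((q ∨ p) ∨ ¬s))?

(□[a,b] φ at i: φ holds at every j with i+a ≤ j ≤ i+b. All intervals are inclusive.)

1

Evaluate at each i in [0,4]:
  i=0: ✓ (all of [0,1])
  i=1: ✗ (fails at j=2)
  i=2: ✗ (fails at j=2)
  i=3: ✗ (fails at j=3)
  i=4: ✗ (fails at j=4)
Positions where it holds: {0} → 1.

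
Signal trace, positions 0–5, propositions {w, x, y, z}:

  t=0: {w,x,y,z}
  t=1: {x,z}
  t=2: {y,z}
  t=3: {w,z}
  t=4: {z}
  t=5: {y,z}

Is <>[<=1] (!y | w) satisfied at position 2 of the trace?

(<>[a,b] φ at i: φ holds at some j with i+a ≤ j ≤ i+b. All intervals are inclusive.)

Check (!y | w) at each j in [2,3]:
  j=2: false
  j=3: true
Found at j=3 → formula holds.

True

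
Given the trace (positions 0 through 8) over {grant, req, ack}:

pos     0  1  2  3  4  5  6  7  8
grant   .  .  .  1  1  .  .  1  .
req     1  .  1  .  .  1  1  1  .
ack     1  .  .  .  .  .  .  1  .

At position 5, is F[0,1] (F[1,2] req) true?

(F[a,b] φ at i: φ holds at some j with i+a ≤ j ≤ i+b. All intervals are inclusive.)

Holds

Check F[1,2] req at each j in [5,6]:
  j=5: holds (witness at 6)
  j=6: holds (witness at 7)
Found at j=5 → formula holds.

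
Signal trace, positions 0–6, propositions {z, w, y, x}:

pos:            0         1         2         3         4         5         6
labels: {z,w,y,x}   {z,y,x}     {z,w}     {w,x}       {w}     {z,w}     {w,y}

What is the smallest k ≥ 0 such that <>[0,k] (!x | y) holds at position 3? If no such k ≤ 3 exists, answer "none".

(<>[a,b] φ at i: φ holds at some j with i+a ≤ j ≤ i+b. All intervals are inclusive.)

Scan j = 3,4,… for (!x | y):
  j=3: fails
  j=4: holds
First hit at j=4, so smallest k = 4-3 = 1.

1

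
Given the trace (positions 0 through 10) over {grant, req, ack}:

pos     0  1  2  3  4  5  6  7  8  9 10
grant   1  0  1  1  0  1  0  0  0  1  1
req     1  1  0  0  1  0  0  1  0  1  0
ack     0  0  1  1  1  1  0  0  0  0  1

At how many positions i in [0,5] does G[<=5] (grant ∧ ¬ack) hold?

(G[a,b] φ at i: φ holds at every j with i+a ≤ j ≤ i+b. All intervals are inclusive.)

Evaluate at each i in [0,5]:
  i=0: ✗ (fails at j=1)
  i=1: ✗ (fails at j=1)
  i=2: ✗ (fails at j=2)
  i=3: ✗ (fails at j=3)
  i=4: ✗ (fails at j=4)
  i=5: ✗ (fails at j=5)
Positions where it holds: {} → 0.

0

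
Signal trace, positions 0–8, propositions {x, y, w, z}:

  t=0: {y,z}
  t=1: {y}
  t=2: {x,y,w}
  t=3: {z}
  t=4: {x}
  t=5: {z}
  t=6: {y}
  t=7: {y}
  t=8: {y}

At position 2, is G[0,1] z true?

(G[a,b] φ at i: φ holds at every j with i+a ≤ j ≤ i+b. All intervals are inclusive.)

False

Check z at every j in [2,3]:
  j=2: false
  j=3: true
Fails at j=2 → formula fails.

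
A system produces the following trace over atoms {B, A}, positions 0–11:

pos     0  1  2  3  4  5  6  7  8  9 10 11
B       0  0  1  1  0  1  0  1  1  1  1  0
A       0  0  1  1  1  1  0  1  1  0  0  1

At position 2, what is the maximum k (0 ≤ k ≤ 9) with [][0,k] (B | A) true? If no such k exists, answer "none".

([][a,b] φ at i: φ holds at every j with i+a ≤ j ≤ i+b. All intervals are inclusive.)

(B | A) must hold from j=2 onward; find where it first fails.
  j=2: holds
  j=3: holds
  j=4: holds
  j=5: holds
  j=6: fails
Holds on [2,5], so largest k = 3.

3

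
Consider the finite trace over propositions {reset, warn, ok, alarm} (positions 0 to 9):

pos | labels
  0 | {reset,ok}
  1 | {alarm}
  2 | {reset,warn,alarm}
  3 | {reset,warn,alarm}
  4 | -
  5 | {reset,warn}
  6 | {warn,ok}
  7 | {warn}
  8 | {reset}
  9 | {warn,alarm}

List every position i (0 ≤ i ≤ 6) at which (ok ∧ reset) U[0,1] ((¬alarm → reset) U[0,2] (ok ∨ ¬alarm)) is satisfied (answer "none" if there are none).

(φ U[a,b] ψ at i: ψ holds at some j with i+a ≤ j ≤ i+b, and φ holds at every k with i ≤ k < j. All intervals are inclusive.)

0, 2, 3, 4, 5, 6

Evaluate at each i in [0,6]:
  i=0: ✓ (rhs at j=0)
  i=1: ✗ (lhs fails at k=1 before rhs at j=2)
  i=2: ✓ (rhs at j=2)
  i=3: ✓ (rhs at j=3)
  i=4: ✓ (rhs at j=4)
  i=5: ✓ (rhs at j=5)
  i=6: ✓ (rhs at j=6)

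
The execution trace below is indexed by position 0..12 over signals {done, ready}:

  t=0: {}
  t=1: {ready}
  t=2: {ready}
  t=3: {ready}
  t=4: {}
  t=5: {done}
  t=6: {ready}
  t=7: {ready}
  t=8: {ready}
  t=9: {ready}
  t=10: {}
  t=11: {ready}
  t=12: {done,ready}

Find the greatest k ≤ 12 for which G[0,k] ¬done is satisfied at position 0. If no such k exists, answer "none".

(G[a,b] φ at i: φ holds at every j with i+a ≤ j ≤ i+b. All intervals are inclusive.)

¬done must hold from j=0 onward; find where it first fails.
  j=0: holds
  j=1: holds
  j=2: holds
  j=3: holds
  j=4: holds
  j=5: fails
Holds on [0,4], so largest k = 4.

4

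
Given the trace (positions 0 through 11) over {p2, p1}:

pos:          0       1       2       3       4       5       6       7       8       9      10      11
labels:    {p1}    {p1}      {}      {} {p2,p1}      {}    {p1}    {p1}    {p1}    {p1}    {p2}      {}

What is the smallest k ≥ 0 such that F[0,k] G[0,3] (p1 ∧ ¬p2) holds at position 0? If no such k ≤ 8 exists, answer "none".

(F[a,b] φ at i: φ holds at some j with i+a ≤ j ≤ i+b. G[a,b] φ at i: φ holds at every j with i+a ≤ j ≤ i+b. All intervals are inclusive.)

6

Scan j = 0,1,… for G[0,3] (p1 ∧ ¬p2):
  j=0: fails
  j=1: fails
  j=2: fails
  j=3: fails
  j=4: fails
  j=5: fails
  j=6: holds
First hit at j=6, so smallest k = 6-0 = 6.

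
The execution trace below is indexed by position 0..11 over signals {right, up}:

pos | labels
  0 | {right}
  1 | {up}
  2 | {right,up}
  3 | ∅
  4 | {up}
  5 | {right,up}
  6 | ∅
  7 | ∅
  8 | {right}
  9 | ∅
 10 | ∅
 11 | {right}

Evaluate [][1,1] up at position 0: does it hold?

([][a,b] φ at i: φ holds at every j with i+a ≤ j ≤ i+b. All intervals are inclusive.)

Yes

Check up at every j in [1,1]:
  j=1: true
All positions satisfy it → formula holds.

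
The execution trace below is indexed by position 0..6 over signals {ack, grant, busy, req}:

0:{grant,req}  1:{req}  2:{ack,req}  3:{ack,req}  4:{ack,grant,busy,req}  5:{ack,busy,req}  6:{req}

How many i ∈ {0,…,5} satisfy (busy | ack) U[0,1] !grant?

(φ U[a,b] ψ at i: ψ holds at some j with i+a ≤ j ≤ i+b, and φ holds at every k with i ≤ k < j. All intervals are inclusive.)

Evaluate at each i in [0,5]:
  i=0: ✗ (lhs fails at k=0 before rhs at j=1)
  i=1: ✓ (rhs at j=1)
  i=2: ✓ (rhs at j=2)
  i=3: ✓ (rhs at j=3)
  i=4: ✓ (rhs at j=5; lhs holds on [4,4])
  i=5: ✓ (rhs at j=5)
Positions where it holds: {1, 2, 3, 4, 5} → 5.

5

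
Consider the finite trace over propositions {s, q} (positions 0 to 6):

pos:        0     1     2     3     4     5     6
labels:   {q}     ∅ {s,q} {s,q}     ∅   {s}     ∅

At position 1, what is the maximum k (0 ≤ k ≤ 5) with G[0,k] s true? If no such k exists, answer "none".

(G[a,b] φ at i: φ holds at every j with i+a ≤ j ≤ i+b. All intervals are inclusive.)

none

s must hold from j=1 onward; find where it first fails.
  j=1: fails → no k works.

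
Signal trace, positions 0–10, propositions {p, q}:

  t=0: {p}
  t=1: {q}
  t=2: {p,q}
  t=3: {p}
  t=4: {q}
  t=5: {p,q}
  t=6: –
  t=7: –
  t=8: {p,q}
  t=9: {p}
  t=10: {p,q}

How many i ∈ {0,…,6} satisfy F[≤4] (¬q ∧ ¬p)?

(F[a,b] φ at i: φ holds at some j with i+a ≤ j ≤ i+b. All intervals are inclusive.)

5

Evaluate at each i in [0,6]:
  i=0: ✗ (none in [0,4])
  i=1: ✗ (none in [1,5])
  i=2: ✓ (witness j=6)
  i=3: ✓ (witness j=6)
  i=4: ✓ (witness j=6)
  i=5: ✓ (witness j=6)
  i=6: ✓ (witness j=6)
Positions where it holds: {2, 3, 4, 5, 6} → 5.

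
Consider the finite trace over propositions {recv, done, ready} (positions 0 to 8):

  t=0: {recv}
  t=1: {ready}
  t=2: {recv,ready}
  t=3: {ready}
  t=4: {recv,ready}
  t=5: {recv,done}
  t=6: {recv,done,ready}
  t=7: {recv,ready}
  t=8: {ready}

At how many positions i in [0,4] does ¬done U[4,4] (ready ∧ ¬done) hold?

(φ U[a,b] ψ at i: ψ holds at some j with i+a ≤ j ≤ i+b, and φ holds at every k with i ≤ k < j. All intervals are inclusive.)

1

Evaluate at each i in [0,4]:
  i=0: ✓ (rhs at j=4; lhs holds on [0,3])
  i=1: ✗ (no rhs in [5,5])
  i=2: ✗ (no rhs in [6,6])
  i=3: ✗ (lhs fails at k=5 before rhs at j=7)
  i=4: ✗ (lhs fails at k=5 before rhs at j=8)
Positions where it holds: {0} → 1.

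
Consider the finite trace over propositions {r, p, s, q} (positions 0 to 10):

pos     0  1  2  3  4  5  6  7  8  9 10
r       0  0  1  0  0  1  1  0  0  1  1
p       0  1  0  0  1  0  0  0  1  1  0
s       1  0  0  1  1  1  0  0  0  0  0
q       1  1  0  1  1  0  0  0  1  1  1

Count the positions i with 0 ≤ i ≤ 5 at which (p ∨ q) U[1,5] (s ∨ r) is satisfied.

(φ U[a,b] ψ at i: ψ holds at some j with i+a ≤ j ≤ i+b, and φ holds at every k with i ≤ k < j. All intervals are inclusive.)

Evaluate at each i in [0,5]:
  i=0: ✓ (rhs at j=2; lhs holds on [0,1])
  i=1: ✓ (rhs at j=2; lhs holds on [1,1])
  i=2: ✗ (lhs fails at k=2 before rhs at j=3)
  i=3: ✓ (rhs at j=4; lhs holds on [3,3])
  i=4: ✓ (rhs at j=5; lhs holds on [4,4])
  i=5: ✗ (lhs fails at k=5 before rhs at j=6)
Positions where it holds: {0, 1, 3, 4} → 4.

4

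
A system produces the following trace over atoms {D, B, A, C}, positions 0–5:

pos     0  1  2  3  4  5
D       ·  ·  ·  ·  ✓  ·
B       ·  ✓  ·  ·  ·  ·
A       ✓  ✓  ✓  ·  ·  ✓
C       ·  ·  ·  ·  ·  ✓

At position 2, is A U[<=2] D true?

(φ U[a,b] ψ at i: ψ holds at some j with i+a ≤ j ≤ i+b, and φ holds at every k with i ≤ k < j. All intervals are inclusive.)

Need some j in [2,4] with D, and A at every k in [2,j-1].
  j=2: D false.
  j=3: D false.
  j=4: D holds, but A fails at k=3 → not this j.
No j in the window works → until fails.

No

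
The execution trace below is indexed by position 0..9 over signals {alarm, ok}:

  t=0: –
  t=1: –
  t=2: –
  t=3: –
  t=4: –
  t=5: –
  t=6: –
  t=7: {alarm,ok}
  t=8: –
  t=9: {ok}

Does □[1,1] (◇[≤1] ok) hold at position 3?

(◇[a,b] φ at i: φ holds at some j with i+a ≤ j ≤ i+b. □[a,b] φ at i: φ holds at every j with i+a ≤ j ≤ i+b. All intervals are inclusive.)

No

Check ◇[≤1] ok at every j in [4,4]:
  j=4: fails (none in [4,5])
Fails at j=4 → formula fails.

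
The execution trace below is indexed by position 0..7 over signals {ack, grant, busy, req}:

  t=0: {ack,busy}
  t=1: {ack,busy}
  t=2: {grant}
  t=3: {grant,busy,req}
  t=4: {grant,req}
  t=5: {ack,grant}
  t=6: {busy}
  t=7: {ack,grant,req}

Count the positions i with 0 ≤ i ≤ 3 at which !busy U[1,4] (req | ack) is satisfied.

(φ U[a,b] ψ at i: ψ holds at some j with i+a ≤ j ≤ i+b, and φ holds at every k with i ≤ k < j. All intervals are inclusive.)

Evaluate at each i in [0,3]:
  i=0: ✗ (lhs fails at k=0 before rhs at j=1)
  i=1: ✗ (lhs fails at k=1 before rhs at j=3)
  i=2: ✓ (rhs at j=3; lhs holds on [2,2])
  i=3: ✗ (lhs fails at k=3 before rhs at j=4)
Positions where it holds: {2} → 1.

1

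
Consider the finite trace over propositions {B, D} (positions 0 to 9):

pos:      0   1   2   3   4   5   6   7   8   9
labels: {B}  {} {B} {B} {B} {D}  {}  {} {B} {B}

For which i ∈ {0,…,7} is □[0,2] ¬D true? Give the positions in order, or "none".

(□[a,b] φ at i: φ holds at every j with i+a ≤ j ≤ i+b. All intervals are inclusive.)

0, 1, 2, 6, 7

Evaluate at each i in [0,7]:
  i=0: ✓ (all of [0,2])
  i=1: ✓ (all of [1,3])
  i=2: ✓ (all of [2,4])
  i=3: ✗ (fails at j=5)
  i=4: ✗ (fails at j=5)
  i=5: ✗ (fails at j=5)
  i=6: ✓ (all of [6,8])
  i=7: ✓ (all of [7,9])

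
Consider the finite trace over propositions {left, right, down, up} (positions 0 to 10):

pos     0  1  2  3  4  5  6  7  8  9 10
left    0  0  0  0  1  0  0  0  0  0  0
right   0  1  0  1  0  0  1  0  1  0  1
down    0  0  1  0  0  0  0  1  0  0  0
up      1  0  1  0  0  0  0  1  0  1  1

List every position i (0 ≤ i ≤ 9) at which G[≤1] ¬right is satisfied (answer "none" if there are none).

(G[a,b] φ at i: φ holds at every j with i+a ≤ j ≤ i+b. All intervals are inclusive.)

4

Evaluate at each i in [0,9]:
  i=0: ✗ (fails at j=1)
  i=1: ✗ (fails at j=1)
  i=2: ✗ (fails at j=3)
  i=3: ✗ (fails at j=3)
  i=4: ✓ (all of [4,5])
  i=5: ✗ (fails at j=6)
  i=6: ✗ (fails at j=6)
  i=7: ✗ (fails at j=8)
  i=8: ✗ (fails at j=8)
  i=9: ✗ (fails at j=10)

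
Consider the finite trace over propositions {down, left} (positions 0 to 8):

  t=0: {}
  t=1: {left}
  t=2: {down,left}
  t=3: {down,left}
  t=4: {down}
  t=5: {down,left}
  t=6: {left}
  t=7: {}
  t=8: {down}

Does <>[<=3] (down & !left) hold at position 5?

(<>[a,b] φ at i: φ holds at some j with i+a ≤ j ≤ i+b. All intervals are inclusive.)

Check (down & !left) at each j in [5,8]:
  j=5: false
  j=6: false
  j=7: false
  j=8: true
Found at j=8 → formula holds.

Yes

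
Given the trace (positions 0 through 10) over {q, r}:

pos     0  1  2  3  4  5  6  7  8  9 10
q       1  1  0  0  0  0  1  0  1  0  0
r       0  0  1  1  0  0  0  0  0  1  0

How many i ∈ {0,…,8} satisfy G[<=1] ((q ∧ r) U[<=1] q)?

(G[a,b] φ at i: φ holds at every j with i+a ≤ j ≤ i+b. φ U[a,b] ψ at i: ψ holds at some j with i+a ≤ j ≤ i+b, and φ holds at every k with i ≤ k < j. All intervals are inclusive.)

Evaluate at each i in [0,8]:
  i=0: ✓ (all of [0,1])
  i=1: ✗ (fails at j=2)
  i=2: ✗ (fails at j=2)
  i=3: ✗ (fails at j=3)
  i=4: ✗ (fails at j=4)
  i=5: ✗ (fails at j=5)
  i=6: ✗ (fails at j=7)
  i=7: ✗ (fails at j=7)
  i=8: ✗ (fails at j=9)
Positions where it holds: {0} → 1.

1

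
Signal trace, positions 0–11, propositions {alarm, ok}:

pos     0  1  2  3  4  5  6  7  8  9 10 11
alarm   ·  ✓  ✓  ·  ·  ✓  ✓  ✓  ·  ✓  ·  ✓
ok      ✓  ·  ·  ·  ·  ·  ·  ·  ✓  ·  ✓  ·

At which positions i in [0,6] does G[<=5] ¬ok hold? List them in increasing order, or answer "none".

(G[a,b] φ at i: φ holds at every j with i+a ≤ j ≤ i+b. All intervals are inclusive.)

Evaluate at each i in [0,6]:
  i=0: ✗ (fails at j=0)
  i=1: ✓ (all of [1,6])
  i=2: ✓ (all of [2,7])
  i=3: ✗ (fails at j=8)
  i=4: ✗ (fails at j=8)
  i=5: ✗ (fails at j=8)
  i=6: ✗ (fails at j=8)

1, 2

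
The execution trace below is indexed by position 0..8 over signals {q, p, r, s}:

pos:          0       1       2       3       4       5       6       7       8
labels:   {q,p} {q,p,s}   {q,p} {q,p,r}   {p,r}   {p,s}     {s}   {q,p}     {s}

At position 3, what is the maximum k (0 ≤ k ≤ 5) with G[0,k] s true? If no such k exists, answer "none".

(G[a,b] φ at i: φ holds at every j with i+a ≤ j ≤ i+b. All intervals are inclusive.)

none

s must hold from j=3 onward; find where it first fails.
  j=3: fails → no k works.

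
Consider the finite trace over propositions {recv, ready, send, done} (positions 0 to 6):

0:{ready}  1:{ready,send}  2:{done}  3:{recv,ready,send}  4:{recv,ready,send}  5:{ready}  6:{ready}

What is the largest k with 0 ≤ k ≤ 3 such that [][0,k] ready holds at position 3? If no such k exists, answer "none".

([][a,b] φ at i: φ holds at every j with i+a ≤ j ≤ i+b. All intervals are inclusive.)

ready must hold from j=3 onward; find where it first fails.
  j=3: holds
  j=4: holds
  j=5: holds
  j=6: holds
Holds through j=6; largest k = 3.

3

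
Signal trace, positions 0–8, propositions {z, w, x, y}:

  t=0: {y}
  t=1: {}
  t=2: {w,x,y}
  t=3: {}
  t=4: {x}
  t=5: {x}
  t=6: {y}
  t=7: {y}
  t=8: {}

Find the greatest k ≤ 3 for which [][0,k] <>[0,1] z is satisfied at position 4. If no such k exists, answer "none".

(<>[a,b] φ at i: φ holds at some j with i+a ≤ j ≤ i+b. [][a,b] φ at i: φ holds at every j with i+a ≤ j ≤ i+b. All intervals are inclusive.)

<>[0,1] z must hold from j=4 onward; find where it first fails.
  j=4: fails → no k works.

none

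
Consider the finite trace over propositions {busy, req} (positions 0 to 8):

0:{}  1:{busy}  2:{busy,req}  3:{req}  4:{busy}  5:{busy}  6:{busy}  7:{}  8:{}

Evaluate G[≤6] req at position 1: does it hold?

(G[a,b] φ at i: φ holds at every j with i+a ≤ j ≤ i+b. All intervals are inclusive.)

Check req at every j in [1,7]:
  j=1: false
  j=2: true
  j=3: true
  j=4: false
  j=5: false
  j=6: false
  j=7: false
Fails at j=1 → formula fails.

Does not hold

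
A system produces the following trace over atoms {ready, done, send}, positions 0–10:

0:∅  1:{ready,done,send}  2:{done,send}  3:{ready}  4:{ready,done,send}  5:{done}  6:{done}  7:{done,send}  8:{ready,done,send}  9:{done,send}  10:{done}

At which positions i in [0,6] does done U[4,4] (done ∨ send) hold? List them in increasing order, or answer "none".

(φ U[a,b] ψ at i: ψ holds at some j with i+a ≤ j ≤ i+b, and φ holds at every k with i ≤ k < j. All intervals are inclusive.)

Evaluate at each i in [0,6]:
  i=0: ✗ (lhs fails at k=0 before rhs at j=4)
  i=1: ✗ (lhs fails at k=3 before rhs at j=5)
  i=2: ✗ (lhs fails at k=3 before rhs at j=6)
  i=3: ✗ (lhs fails at k=3 before rhs at j=7)
  i=4: ✓ (rhs at j=8; lhs holds on [4,7])
  i=5: ✓ (rhs at j=9; lhs holds on [5,8])
  i=6: ✓ (rhs at j=10; lhs holds on [6,9])

4, 5, 6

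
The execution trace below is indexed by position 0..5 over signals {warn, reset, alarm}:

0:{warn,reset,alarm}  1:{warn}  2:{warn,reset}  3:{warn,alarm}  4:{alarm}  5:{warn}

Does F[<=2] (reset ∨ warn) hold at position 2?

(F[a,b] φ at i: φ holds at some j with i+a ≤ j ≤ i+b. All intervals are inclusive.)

True

Check (reset ∨ warn) at each j in [2,4]:
  j=2: true
  j=3: true
  j=4: false
Found at j=2 → formula holds.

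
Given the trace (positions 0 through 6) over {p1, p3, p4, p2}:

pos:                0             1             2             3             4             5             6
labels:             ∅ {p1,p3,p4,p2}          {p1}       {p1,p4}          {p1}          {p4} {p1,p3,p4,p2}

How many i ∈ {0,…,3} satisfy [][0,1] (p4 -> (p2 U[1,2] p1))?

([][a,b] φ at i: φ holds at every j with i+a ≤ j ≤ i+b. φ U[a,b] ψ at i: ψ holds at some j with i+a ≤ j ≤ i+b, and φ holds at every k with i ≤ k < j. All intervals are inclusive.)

2

Evaluate at each i in [0,3]:
  i=0: ✓ (all of [0,1])
  i=1: ✓ (all of [1,2])
  i=2: ✗ (fails at j=3)
  i=3: ✗ (fails at j=3)
Positions where it holds: {0, 1} → 2.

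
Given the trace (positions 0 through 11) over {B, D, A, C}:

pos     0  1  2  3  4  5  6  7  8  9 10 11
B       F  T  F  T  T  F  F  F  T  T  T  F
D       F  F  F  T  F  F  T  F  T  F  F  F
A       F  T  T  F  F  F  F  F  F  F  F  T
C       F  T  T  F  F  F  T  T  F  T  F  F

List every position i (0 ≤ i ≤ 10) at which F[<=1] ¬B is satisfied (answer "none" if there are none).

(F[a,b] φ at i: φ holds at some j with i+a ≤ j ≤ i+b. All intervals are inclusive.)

0, 1, 2, 4, 5, 6, 7, 10

Evaluate at each i in [0,10]:
  i=0: ✓ (witness j=0)
  i=1: ✓ (witness j=2)
  i=2: ✓ (witness j=2)
  i=3: ✗ (none in [3,4])
  i=4: ✓ (witness j=5)
  i=5: ✓ (witness j=5)
  i=6: ✓ (witness j=6)
  i=7: ✓ (witness j=7)
  i=8: ✗ (none in [8,9])
  i=9: ✗ (none in [9,10])
  i=10: ✓ (witness j=11)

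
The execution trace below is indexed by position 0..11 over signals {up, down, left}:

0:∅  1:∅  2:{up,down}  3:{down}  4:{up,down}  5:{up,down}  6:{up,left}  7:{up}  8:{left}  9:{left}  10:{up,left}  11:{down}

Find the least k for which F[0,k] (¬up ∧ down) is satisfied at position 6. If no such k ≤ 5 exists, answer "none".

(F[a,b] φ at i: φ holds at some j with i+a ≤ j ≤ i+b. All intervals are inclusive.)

Scan j = 6,7,… for (¬up ∧ down):
  j=6: fails
  j=7: fails
  j=8: fails
  j=9: fails
  j=10: fails
  j=11: holds
First hit at j=11, so smallest k = 11-6 = 5.

5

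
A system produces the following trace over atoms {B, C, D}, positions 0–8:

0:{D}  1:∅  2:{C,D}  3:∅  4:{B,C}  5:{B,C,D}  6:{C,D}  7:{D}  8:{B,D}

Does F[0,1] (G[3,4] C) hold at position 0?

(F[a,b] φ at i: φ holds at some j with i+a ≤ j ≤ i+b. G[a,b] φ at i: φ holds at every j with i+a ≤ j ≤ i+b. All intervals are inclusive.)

Check G[3,4] C at each j in [0,1]:
  j=0: fails at 3
  j=1: holds on [4,5]
Found at j=1 → formula holds.

True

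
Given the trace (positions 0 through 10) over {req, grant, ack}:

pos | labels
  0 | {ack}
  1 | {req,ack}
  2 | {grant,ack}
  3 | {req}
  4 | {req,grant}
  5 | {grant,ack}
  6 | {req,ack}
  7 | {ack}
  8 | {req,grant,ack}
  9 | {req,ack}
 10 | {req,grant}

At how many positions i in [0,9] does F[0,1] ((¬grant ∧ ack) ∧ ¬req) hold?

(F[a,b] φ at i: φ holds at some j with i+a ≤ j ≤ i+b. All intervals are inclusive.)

3

Evaluate at each i in [0,9]:
  i=0: ✓ (witness j=0)
  i=1: ✗ (none in [1,2])
  i=2: ✗ (none in [2,3])
  i=3: ✗ (none in [3,4])
  i=4: ✗ (none in [4,5])
  i=5: ✗ (none in [5,6])
  i=6: ✓ (witness j=7)
  i=7: ✓ (witness j=7)
  i=8: ✗ (none in [8,9])
  i=9: ✗ (none in [9,10])
Positions where it holds: {0, 6, 7} → 3.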